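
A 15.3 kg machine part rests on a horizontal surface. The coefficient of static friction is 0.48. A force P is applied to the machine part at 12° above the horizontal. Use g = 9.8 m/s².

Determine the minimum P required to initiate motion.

P ≈ 66.8 N

N = m g − P sin α (the pull lifts the machine part).
At impending slip, P cos α = μ_s N = μ_s (m g − P sin α).
Solving: P (cos α + μ_s sin α) = μ_s m g → P = 0.48×150/(cos 12° + 0.48 sin 12°) = 72/1.078 = 66.8 N.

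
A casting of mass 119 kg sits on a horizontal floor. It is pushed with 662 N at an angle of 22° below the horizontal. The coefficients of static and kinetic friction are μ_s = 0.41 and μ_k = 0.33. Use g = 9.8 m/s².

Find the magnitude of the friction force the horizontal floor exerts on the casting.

N = m g + P sin α = 1166 + 662×sin 22° = 1414 N.
The horizontal driving force is P cos α = 613.8 N, so equilibrium needs friction f = 613.8 N.
μ_s N = 0.41 × 1414 = 579.8 N.
613.8 > 579.8 N → the casting slides; f = μ_k N = 0.33×1414 = 467 N.

f ≈ 467 N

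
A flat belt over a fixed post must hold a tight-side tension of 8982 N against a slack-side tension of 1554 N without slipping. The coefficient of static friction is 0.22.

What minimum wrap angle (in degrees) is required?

β_min ≈ 457°

T₂/T₁ = e^{μβ} → β = ln(T₂/T₁)/μ.
β = ln(8982/1554)/0.22 = 1.754/0.22 = 7.975 rad.
In degrees: β = 7.975 × 180/π = 457°.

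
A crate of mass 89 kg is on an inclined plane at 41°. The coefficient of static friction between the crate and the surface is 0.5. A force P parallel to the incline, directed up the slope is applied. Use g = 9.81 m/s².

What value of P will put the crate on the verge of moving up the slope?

At impending motion up the slope, friction acts down-slope at its limit: f = μ_s N.
P is parallel to the surface, so N = m g cos θ = 659 N.
Along the incline: P = m g sin θ + μ_s N = 573 + 0.5×659 = 902 N.

P ≈ 902 N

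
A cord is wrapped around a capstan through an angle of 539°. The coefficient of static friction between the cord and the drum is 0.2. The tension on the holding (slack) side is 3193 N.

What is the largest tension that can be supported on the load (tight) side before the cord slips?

At impending slip the capstan equation gives T₂/T₁ = e^{μβ} with β in radians.
β = 539° × π/180 = 9.407 rad.
e^{μβ} = e^{0.2×9.407} = 6.563.
T₂ = T₁ · e^{μβ} = 3193 × 6.563 = 21000 N.

T_max ≈ 21000 N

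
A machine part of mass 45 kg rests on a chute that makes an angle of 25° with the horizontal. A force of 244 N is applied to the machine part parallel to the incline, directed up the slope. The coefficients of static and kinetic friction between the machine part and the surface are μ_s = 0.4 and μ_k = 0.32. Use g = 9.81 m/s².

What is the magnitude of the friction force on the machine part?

f ≈ 57.4 N (down the incline)

Perpendicular to the surface, N = m g cos θ = 45·9.81·cos 25° = 400.1 N.
For equilibrium along the incline the friction force must supply f = m g sin θ − P = 186.6 − 244 = -57.44 N (positive meaning up-slope).
The static-friction ceiling is μ_s N = 0.4 × 400.1 = 160 N.
Since |-57.44| ≤ 160 N, the machine part remains in static equilibrium and friction takes exactly the required value.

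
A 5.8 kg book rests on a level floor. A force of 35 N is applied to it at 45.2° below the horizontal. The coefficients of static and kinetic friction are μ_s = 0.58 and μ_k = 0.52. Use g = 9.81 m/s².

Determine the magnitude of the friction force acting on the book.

f ≈ 24.7 N

The vertical component of P adds to the normal force: N = m g + P sin α = 56.9 + 24.83 = 81.73 N.
The horizontal driving force is P cos α = 24.66 N, so equilibrium needs friction f = 24.66 N.
The static-friction limit is μ_s N = 47.41 N.
Since 24.66 N does not exceed the limit, the book stays at rest and f = 24.7 N.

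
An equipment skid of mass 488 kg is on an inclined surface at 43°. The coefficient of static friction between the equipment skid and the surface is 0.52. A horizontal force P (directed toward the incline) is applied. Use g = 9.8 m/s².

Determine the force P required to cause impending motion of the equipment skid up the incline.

At impending motion up the slope, friction acts down-slope at its limit: f = μ_s N.
Perpendicular to the incline: N = m g cos θ + P sin θ.
Along the incline: P cos θ = m g sin θ + μ_s N = m g sin θ + μ_s (m g cos θ + P sin θ).
Solving, P (cos θ − μ_s sin θ) = m g (sin θ + μ_s cos θ), so P = 488×9.8×(sin 43° + 0.52 cos 43°)/(cos 43° − 0.52 sin 43°) = 4780×1.062/0.3767 = 13500 N.

P ≈ 13500 N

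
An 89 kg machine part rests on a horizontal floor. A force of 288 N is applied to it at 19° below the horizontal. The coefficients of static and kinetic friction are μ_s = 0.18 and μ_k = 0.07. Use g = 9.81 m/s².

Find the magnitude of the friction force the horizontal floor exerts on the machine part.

N = m g + P sin α = 873.1 + 288×sin 19° = 966.9 N.
The horizontal driving force is P cos α = 272.3 N, so equilibrium needs friction f = 272.3 N.
The static-friction limit is μ_s N = 174 N.
272.3 > 174 N → the machine part slides; f = μ_k N = 0.07×966.9 = 67.7 N.

f ≈ 67.7 N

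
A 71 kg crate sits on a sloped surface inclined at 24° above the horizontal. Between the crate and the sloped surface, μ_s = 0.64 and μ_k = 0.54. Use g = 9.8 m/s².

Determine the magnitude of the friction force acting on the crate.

Normal force: N = m g cos θ = 71 × 9.8 × cos 24° = 635.6 N.
For equilibrium along the incline, friction must balance the weight component: f = m g sin θ = 283 N up the slope.
Static friction can supply at most μ_s N = 406.8 N.
Since |283| ≤ 406.8 N, the crate remains in static equilibrium and friction takes exactly the required value.

f ≈ 283 N (up the incline)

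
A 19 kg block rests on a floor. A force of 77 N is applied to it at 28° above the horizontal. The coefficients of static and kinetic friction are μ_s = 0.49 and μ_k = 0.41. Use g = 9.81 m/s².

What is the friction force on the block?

f ≈ 68 N

N = m g − P sin α = 186.4 − 77×sin 28° = 150.2 N.
For equilibrium, f = P cos α = 77×cos 28° = 67.99 N.
μ_s N = 0.49 × 150.2 = 73.62 N.
67.99 ≤ 73.62 N → static; friction equals the required 68 N.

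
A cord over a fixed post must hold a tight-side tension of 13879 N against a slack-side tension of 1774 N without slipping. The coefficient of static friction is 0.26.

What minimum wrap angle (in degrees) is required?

T₂/T₁ = e^{μβ} → β = ln(T₂/T₁)/μ.
β = ln(13879/1774)/0.26 = 2.057/0.26 = 7.912 rad.
In degrees: β = 7.912 × 180/π = 453°.

β_min ≈ 453°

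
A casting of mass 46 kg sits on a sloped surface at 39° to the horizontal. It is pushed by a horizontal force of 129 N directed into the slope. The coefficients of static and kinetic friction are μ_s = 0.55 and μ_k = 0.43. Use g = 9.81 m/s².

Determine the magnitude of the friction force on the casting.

f ≈ 184 N (up the incline)

The horizontal push has a component P sin θ into the surface, so N = m g cos θ + P sin θ = 350.7 + 81.18 = 431.9 N.
Parallel to the incline: P cos θ − m g sin θ = 100.3 − 284 = -183.7 N; the friction needed to balance this is 183.7 N acting up the slope.
The limit of static friction is μ_s N = 237.5 N.
Since 183.7 N is within the 237.5 N limit, the casting stays put and friction is exactly 184 N.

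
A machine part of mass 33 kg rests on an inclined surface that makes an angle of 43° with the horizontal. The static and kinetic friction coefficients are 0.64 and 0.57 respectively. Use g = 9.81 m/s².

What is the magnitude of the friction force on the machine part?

The normal reaction is N = m g cos θ = 236.8 N.
Along the slope the weight component is m g sin θ = 220.8 N; friction must supply exactly this, acting up-slope.
Static friction can supply at most μ_s N = 151.5 N.
Since |220.8| > 151.5 N, static friction cannot hold it; the machine part slides down the incline and kinetic friction applies: f = μ_k N = 0.57 × 236.8 = 135 N.

f ≈ 135 N (up the incline)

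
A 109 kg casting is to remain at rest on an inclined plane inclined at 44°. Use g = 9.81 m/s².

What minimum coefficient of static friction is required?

μ_s,min ≈ 0.966

At the slip threshold m g sin θ = μ_s m g cos θ, so μ_s,min = tan θ.
μ_s,min = tan 44° = 0.966.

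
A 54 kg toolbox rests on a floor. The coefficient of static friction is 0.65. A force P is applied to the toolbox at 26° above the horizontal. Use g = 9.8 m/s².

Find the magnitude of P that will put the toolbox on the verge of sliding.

P ≈ 291 N

N = m g − P sin α (the pull lifts the toolbox).
At impending slip, P cos α = μ_s N = μ_s (m g − P sin α).
Solving: P (cos α + μ_s sin α) = μ_s m g → P = 0.65×529/(cos 26° + 0.65 sin 26°) = 344/1.184 = 291 N.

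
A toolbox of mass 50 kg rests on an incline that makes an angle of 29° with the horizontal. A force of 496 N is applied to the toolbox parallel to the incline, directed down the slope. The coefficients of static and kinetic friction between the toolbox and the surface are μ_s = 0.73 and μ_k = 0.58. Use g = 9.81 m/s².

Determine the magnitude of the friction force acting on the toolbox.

f ≈ 249 N (up the incline)

Perpendicular to the surface, N = m g cos θ = 50·9.81·cos 29° = 429 N.
Parallel to the incline, ΣF = 0 gives f = m g sin θ + P = 237.8 + 496 = 733.8 N (up-slope positive).
Static friction can supply at most μ_s N = 313.2 N.
|733.8| exceeds 313.2 N, so the toolbox slips down-slope; friction is kinetic, f = μ_k N = 0.58×429 = 249 N.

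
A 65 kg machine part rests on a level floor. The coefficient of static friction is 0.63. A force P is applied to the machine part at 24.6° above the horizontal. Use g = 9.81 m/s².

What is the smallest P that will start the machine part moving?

N = m g − P sin α (the pull lifts the machine part).
At impending slip, P cos α = μ_s N = μ_s (m g − P sin α).
Solving: P (cos α + μ_s sin α) = μ_s m g → P = 0.63×638/(cos 24.6° + 0.63 sin 24.6°) = 402/1.171 = 343 N.

P ≈ 343 N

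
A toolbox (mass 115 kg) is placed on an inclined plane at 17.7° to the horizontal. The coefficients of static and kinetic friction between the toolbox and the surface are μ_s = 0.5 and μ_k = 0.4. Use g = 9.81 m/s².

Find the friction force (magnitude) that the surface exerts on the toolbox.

Perpendicular to the surface, N = m g cos θ = 115·9.81·cos 17.7° = 1075 N.
For equilibrium along the incline, friction must balance the weight component: f = m g sin θ = 343 N up the slope.
The static-friction ceiling is μ_s N = 0.5 × 1075 = 537.4 N.
Since |343| ≤ 537.4 N, static friction is sufficient; f equals the required value, not μ_s N.

f ≈ 343 N (up the incline)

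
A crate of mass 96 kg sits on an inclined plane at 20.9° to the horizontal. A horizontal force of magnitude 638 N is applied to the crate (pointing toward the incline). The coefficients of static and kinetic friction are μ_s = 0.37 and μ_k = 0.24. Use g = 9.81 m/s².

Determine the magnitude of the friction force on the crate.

Normal direction: N = m g cos θ + P sin θ = 1107 N.
Parallel to the incline: P cos θ − m g sin θ = 596 − 336 = 260.1 N; the friction needed to balance this is 260.1 N acting down the slope.
The limit of static friction is μ_s N = 409.7 N.
Since 260.1 N is within the 409.7 N limit, the crate stays put and friction is exactly 260 N.

f ≈ 260 N (down the incline)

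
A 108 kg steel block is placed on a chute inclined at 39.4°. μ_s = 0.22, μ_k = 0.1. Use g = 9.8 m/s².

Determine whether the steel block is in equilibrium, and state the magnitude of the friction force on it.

f ≈ 81.8 N

N = m g cos θ = 818 N.
Down-slope weight component: m g sin θ = 672 N.
μ_s N = 180 N.
672 > 180 N, so it slides; kinetic friction f = μ_k N = 0.1×818 = 81.8 N.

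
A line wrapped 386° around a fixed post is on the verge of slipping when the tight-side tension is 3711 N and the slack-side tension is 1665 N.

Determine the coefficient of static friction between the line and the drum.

μ ≈ 0.119

T₂/T₁ = e^{μβ} → μ = ln(T₂/T₁)/β.
β = 386° = 6.737 rad.
μ = ln(3711/1665)/6.737 = ln(2.229)/6.737 = 0.119.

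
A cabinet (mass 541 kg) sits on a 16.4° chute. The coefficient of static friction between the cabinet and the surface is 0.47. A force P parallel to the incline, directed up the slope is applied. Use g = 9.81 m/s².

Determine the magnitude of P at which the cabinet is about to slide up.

At impending motion up the slope, friction acts down-slope at its limit: f = μ_s N.
P is parallel to the surface, so N = m g cos θ = 5090 N.
Along the incline: P = m g sin θ + μ_s N = 1500 + 0.47×5090 = 3890 N.

P ≈ 3890 N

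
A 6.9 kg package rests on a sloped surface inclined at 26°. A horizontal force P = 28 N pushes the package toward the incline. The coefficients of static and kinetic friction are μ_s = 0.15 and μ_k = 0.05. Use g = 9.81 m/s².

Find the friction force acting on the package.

The horizontal push has a component P sin θ into the surface, so N = m g cos θ + P sin θ = 60.84 + 12.27 = 73.11 N.
Parallel to the incline: P cos θ − m g sin θ = 25.17 − 29.67 = -4.507 N; the friction needed to balance this is 4.507 N acting up the slope.
Maximum static friction: μ_s N = 0.15 × 73.11 = 10.97 N.
Since 4.507 N is within the 10.97 N limit, the package stays put and friction is exactly 4.51 N.

f ≈ 4.51 N (up the incline)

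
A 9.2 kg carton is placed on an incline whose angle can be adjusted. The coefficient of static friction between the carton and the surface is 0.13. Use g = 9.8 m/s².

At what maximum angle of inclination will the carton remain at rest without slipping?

θ_max ≈ 7.41°

At the slip threshold, m g sin θ = μ_s · m g cos θ, so tan θ = μ_s.
θ_max = arctan(0.13) = 7.41°.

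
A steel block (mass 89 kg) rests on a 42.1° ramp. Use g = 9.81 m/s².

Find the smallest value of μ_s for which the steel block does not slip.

At the slip threshold m g sin θ = μ_s m g cos θ, so μ_s,min = tan θ.
μ_s,min = tan 42.1° = 0.904.

μ_s,min ≈ 0.904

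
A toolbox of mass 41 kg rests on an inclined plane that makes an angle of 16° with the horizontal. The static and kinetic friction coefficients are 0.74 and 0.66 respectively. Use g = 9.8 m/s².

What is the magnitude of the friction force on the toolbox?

f ≈ 111 N (up the incline)

Perpendicular to the surface, N = m g cos θ = 41·9.8·cos 16° = 386.2 N.
For equilibrium along the incline, friction must balance the weight component: f = m g sin θ = 110.8 N up the slope.
Maximum static friction available: μ_s N = 0.74 × 386.2 = 285.8 N.
Since |110.8| ≤ 285.8 N, the toolbox remains in static equilibrium and friction takes exactly the required value.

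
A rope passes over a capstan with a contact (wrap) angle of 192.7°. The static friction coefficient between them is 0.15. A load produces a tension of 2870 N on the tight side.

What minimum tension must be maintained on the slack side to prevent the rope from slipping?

T_min ≈ 1730 N

Capstan equation at impending slip: T_tight/T_slack = e^{μβ}.
β = 192.7° = 3.363 rad; e^{μβ} = e^{0.15×3.363} = 1.656.
T_slack = T_tight / e^{μβ} = 2870 / 1.656 = 1730 N.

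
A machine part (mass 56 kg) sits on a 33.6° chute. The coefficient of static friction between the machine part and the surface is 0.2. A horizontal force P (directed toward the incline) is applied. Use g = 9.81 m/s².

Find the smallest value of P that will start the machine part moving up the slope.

At impending motion up the slope, friction acts down-slope at its limit: f = μ_s N.
Perpendicular to the incline: N = m g cos θ + P sin θ.
Along the incline: P cos θ = m g sin θ + μ_s N = m g sin θ + μ_s (m g cos θ + P sin θ).
Solving, P (cos θ − μ_s sin θ) = m g (sin θ + μ_s cos θ), so P = 56×9.81×(sin 33.6° + 0.2 cos 33.6°)/(cos 33.6° − 0.2 sin 33.6°) = 549×0.72/0.7222 = 548 N.

P ≈ 548 N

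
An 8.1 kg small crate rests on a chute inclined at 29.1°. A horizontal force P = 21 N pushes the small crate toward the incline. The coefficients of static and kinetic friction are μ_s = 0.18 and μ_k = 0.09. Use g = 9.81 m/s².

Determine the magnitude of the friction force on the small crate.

Resolve perpendicular to the incline: N = m g cos θ + P sin θ = 8.1×9.81×cos 29.1° + 21×sin 29.1° = 79.64 N.
Along the incline, the net driving force (taking up-slope positive) is P cos θ − m g sin θ = 18.35 − 38.64 = -20.3 N, so equilibrium requires friction f = 20.3 N (up-slope).
Maximum static friction: μ_s N = 0.18 × 79.64 = 14.34 N.
|f_req| = 20.3 > 14.34 N → the small crate slides down the incline; f = μ_k N = 0.09 × 79.64 = 7.17 N.

f ≈ 7.17 N (up the incline)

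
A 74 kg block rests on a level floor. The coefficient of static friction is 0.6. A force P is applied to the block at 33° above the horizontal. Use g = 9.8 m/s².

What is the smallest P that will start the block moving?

P ≈ 373 N

N = m g − P sin α (the pull lifts the block).
At impending slip, P cos α = μ_s N = μ_s (m g − P sin α).
Solving: P (cos α + μ_s sin α) = μ_s m g → P = 0.6×725/(cos 33° + 0.6 sin 33°) = 435/1.165 = 373 N.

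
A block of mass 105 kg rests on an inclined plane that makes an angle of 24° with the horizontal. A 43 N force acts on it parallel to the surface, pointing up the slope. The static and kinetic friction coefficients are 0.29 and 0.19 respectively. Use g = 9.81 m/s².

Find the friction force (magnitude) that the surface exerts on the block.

f ≈ 179 N (up the incline)

The normal reaction is N = m g cos θ = 941 N.
The friction needed for equilibrium is m g sin θ − P = 419 − 43 = 376 N, measured positive up-slope.
The static-friction ceiling is μ_s N = 0.29 × 941 = 272.9 N.
|376| exceeds 272.9 N, so the block slips down-slope; friction is kinetic, f = μ_k N = 0.19×941 = 179 N.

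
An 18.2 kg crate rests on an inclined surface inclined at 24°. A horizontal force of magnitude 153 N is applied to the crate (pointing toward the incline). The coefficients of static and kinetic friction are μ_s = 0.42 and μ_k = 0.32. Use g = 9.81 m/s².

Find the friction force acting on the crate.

f ≈ 67.2 N (down the incline)

The horizontal push has a component P sin θ into the surface, so N = m g cos θ + P sin θ = 163.1 + 62.23 = 225.3 N.
Parallel to the incline: P cos θ − m g sin θ = 139.8 − 72.62 = 67.15 N; the friction needed to balance this is 67.15 N acting down the slope.
Maximum static friction: μ_s N = 0.42 × 225.3 = 94.64 N.
|f_req| = 67.15 ≤ 94.64 N → the crate is in equilibrium; friction equals the required value.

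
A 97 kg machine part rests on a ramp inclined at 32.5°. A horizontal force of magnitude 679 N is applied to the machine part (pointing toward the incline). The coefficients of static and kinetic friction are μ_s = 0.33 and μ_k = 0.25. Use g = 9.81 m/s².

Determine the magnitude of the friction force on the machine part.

Normal direction: N = m g cos θ + P sin θ = 1167 N.
Parallel to the incline: P cos θ − m g sin θ = 572.7 − 511.3 = 61.38 N; the friction needed to balance this is 61.38 N acting down the slope.
Maximum static friction: μ_s N = 0.33 × 1167 = 385.2 N.
|f_req| = 61.38 ≤ 385.2 N → the machine part is in equilibrium; friction equals the required value.

f ≈ 61.4 N (down the incline)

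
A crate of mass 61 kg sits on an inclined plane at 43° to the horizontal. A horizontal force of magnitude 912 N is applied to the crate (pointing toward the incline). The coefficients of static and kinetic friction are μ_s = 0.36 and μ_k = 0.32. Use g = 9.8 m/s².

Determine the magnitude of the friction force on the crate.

f ≈ 259 N (down the incline)

Resolve perpendicular to the incline: N = m g cos θ + P sin θ = 61×9.8×cos 43° + 912×sin 43° = 1059 N.
Along the incline, the net driving force (taking up-slope positive) is P cos θ − m g sin θ = 667 − 407.7 = 259.3 N, so equilibrium requires friction f = -259.3 N (down-slope).
Maximum static friction: μ_s N = 0.36 × 1059 = 381.3 N.
Since 259.3 N is within the 381.3 N limit, the crate stays put and friction is exactly 259 N.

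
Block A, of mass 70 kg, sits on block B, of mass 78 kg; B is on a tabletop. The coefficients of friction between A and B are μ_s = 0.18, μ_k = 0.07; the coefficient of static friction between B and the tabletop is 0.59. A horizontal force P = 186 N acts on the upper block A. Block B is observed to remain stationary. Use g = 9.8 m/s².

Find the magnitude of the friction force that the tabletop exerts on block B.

Normal force at the A–B interface: N₁ = m_A g = 686 N.
So the A–B interface can sustain at most μ_s N₁ = 123.5 N of static friction.
Since P = 186 N > 123.5 N, A slides on B; the A–B friction is kinetic: f₁ = μ_k N₁ = 0.07×686 = 48 N.
B experiences an equal 48 N forward from A (third law). B is in equilibrium, so the floor supplies f₂ = 48 N of static friction (limit μ_s(m_A+m_B)g = 855.7 N, not exceeded).

f ≈ 48 N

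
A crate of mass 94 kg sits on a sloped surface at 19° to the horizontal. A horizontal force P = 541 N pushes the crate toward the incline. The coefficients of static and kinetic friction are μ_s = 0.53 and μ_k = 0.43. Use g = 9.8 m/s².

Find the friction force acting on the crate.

f ≈ 212 N (down the incline)

The horizontal push has a component P sin θ into the surface, so N = m g cos θ + P sin θ = 871 + 176.1 = 1047 N.
Along the incline, the net driving force (taking up-slope positive) is P cos θ − m g sin θ = 511.5 − 299.9 = 211.6 N, so equilibrium requires friction f = -211.6 N (down-slope).
The limit of static friction is μ_s N = 555 N.
|f_req| = 211.6 ≤ 555 N → the crate is in equilibrium; friction equals the required value.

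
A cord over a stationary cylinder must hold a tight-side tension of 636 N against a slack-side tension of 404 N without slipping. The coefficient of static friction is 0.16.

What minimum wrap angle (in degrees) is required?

β_min ≈ 162°

T₂/T₁ = e^{μβ} → β = ln(T₂/T₁)/μ.
β = ln(636/404)/0.16 = 0.4538/0.16 = 2.836 rad.
In degrees: β = 2.836 × 180/π = 162°.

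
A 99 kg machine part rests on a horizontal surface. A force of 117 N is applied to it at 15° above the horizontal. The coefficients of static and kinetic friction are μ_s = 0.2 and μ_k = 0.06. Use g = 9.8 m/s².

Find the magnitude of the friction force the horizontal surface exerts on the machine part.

The vertical component of P reduces the normal force: N = m g − P sin α = 970.2 − 30.28 = 939.9 N.
The horizontal driving force is P cos α = 113 N, so equilibrium needs friction f = 113 N.
μ_s N = 0.2 × 939.9 = 188 N.
Since 113 N does not exceed the limit, the machine part stays at rest and f = 113 N.

f ≈ 113 N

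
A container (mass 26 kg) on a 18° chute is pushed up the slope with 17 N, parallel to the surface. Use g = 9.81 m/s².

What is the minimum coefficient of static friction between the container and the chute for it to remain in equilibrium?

μ_s,min ≈ 0.255

N = m g cos θ = 242.6 N.
Friction must make up the shortfall along the incline: f = m g sin θ − P = 78.82 − 17 = 61.82 N.
At the threshold f = μ_s N, so μ_s,min = 61.82/242.6 = 0.255.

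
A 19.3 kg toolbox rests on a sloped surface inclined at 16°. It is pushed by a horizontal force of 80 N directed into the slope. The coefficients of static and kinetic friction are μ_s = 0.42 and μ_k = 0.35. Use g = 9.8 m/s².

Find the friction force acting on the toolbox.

Resolve perpendicular to the incline: N = m g cos θ + P sin θ = 19.3×9.8×cos 16° + 80×sin 16° = 203.9 N.
Parallel to the incline: P cos θ − m g sin θ = 76.9 − 52.13 = 24.77 N; the friction needed to balance this is 24.77 N acting down the slope.
Maximum static friction: μ_s N = 0.42 × 203.9 = 85.62 N.
Since 24.77 N is within the 85.62 N limit, the toolbox stays put and friction is exactly 24.8 N.

f ≈ 24.8 N (down the incline)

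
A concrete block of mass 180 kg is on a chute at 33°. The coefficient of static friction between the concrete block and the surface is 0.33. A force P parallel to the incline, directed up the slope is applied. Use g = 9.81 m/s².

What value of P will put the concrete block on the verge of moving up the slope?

P ≈ 1450 N

At impending motion up the slope, friction acts down-slope at its limit: f = μ_s N.
P is parallel to the surface, so N = m g cos θ = 1480 N.
Along the incline: P = m g sin θ + μ_s N = 962 + 0.33×1480 = 1450 N.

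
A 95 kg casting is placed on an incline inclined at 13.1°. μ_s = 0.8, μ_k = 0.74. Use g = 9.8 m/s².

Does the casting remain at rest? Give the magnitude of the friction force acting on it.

N = m g cos θ = 907 N.
Down-slope weight component: m g sin θ = 211 N.
μ_s N = 725 N.
211 ≤ 725 N, so it stays put; friction = 211 N.

f ≈ 211 N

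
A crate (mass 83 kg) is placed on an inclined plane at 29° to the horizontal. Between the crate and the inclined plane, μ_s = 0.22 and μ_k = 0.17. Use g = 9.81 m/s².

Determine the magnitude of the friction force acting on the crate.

The normal reaction is N = m g cos θ = 712.1 N.
For equilibrium along the incline, friction must balance the weight component: f = m g sin θ = 394.7 N up the slope.
The static-friction ceiling is μ_s N = 0.22 × 712.1 = 156.7 N.
Since |394.7| > 156.7 N, static friction cannot hold it; the crate slides down the incline and kinetic friction applies: f = μ_k N = 0.17 × 712.1 = 121 N.

f ≈ 121 N (up the incline)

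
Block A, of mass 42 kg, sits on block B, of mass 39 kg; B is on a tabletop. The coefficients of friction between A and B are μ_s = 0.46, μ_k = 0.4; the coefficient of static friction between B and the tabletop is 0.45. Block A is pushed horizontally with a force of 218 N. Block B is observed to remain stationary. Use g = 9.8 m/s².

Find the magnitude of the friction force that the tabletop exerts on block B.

Normal force at the A–B interface: N₁ = m_A g = 411.6 N.
Maximum static friction on A from B: μ_s N₁ = 0.46×411.6 = 189.3 N.
Since P = 218 N > 189.3 N, A slides on B; the A–B friction is kinetic: f₁ = μ_k N₁ = 0.4×411.6 = 165 N.
By Newton's third law B feels 165 N forward from A. With B stationary, the floor's static friction on B balances it: f₂ = 165 N (well within μ_s(m_A+m_B)g = 357.2 N).

f ≈ 165 N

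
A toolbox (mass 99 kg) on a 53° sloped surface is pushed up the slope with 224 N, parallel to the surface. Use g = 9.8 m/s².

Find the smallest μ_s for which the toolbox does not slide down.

N = m g cos θ = 583.9 N.
Friction must make up the shortfall along the incline: f = m g sin θ − P = 774.8 − 224 = 550.8 N.
At the threshold f = μ_s N, so μ_s,min = 550.8/583.9 = 0.943.

μ_s,min ≈ 0.943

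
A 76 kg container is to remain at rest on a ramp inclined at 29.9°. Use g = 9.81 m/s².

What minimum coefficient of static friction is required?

At the slip threshold m g sin θ = μ_s m g cos θ, so μ_s,min = tan θ.
μ_s,min = tan 29.9° = 0.575.

μ_s,min ≈ 0.575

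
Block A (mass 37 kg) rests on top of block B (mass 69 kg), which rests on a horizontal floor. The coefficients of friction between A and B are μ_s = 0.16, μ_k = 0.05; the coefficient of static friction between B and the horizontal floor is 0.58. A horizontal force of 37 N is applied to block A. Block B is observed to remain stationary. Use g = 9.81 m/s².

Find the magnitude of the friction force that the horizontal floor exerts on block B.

Normal force at the A–B interface: N₁ = m_A g = 363 N.
Maximum static friction on A from B: μ_s N₁ = 0.16×363 = 58.08 N.
Since P = 37 N ≤ 58.08 N, A does not slip on B; friction on A equals P = 37 N.
B experiences an equal 37 N forward from A (third law). B is in equilibrium, so the floor supplies f₂ = 37 N of static friction (limit μ_s(m_A+m_B)g = 603.1 N, not exceeded).

f ≈ 37 N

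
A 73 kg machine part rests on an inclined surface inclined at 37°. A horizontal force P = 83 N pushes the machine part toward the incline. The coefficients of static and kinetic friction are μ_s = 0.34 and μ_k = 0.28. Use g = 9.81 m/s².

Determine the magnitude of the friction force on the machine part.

f ≈ 174 N (up the incline)

Normal direction: N = m g cos θ + P sin θ = 621.9 N.
Along the incline, the net driving force (taking up-slope positive) is P cos θ − m g sin θ = 66.29 − 431 = -364.7 N, so equilibrium requires friction f = 364.7 N (up-slope).
Maximum static friction: μ_s N = 0.34 × 621.9 = 211.4 N.
The required 364.7 N exceeds the static limit, so the machine part slides down-slope and f = μ_k N = 0.28×621.9 = 174 N.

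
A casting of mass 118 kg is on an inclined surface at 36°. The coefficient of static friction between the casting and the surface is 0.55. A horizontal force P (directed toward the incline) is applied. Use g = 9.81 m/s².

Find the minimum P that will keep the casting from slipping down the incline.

P_min ≈ 146 N

The casting tends to slide down (tan θ > μ_s), so at the point of impending slip friction acts up-slope at its limit: f = μ_s N.
Perpendicular to the incline: N = m g cos θ + P sin θ.
Along the incline: P cos θ + μ_s N = m g sin θ, i.e. P cos θ + μ_s (m g cos θ + P sin θ) = m g sin θ.
Solving, P (cos θ + μ_s sin θ) = m g (sin θ − μ_s cos θ), so P = 1160×0.1428/1.132 = 146 N.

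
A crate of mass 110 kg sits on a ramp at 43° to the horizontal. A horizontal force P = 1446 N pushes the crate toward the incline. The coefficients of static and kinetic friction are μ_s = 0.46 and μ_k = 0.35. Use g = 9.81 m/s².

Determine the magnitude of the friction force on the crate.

f ≈ 322 N (down the incline)

Normal direction: N = m g cos θ + P sin θ = 1775 N.
Along the incline, the net driving force (taking up-slope positive) is P cos θ − m g sin θ = 1058 − 735.9 = 321.6 N, so equilibrium requires friction f = -321.6 N (down-slope).
The limit of static friction is μ_s N = 816.7 N.
|f_req| = 321.6 ≤ 816.7 N → the crate is in equilibrium; friction equals the required value.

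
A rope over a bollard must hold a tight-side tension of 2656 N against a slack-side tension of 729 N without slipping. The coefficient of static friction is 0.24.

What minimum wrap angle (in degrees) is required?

β_min ≈ 309°

T₂/T₁ = e^{μβ} → β = ln(T₂/T₁)/μ.
β = ln(2656/729)/0.24 = 1.293/0.24 = 5.387 rad.
In degrees: β = 5.387 × 180/π = 309°.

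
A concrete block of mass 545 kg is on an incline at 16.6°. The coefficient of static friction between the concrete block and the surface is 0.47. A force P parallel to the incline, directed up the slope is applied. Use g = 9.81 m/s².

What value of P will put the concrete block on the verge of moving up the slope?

At impending motion up the slope, friction acts down-slope at its limit: f = μ_s N.
P is parallel to the surface, so N = m g cos θ = 5120 N.
Along the incline: P = m g sin θ + μ_s N = 1530 + 0.47×5120 = 3940 N.

P ≈ 3940 N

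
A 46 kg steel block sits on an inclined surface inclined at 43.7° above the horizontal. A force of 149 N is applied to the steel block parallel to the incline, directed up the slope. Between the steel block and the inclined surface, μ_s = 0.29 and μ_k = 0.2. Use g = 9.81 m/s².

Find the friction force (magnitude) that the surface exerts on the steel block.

f ≈ 65.2 N (up the incline)

Normal force: N = m g cos θ = 46 × 9.81 × cos 43.7° = 326.2 N.
For equilibrium along the incline the friction force must supply f = m g sin θ − P = 311.8 − 149 = 162.8 N (positive meaning up-slope).
The static-friction ceiling is μ_s N = 0.29 × 326.2 = 94.61 N.
|162.8| exceeds 94.61 N, so the steel block slips down-slope; friction is kinetic, f = μ_k N = 0.2×326.2 = 65.2 N.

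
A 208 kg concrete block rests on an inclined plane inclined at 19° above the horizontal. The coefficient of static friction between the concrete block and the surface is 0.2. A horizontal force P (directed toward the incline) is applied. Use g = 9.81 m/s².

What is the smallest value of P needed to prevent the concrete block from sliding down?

The concrete block tends to slide down (tan θ > μ_s), so at the point of impending slip friction acts up-slope at its limit: f = μ_s N.
Perpendicular to the incline: N = m g cos θ + P sin θ.
Along the incline: P cos θ + μ_s N = m g sin θ, i.e. P cos θ + μ_s (m g cos θ + P sin θ) = m g sin θ.
Solving, P (cos θ + μ_s sin θ) = m g (sin θ − μ_s cos θ), so P = 2040×0.1365/1.011 = 276 N.

P_min ≈ 276 N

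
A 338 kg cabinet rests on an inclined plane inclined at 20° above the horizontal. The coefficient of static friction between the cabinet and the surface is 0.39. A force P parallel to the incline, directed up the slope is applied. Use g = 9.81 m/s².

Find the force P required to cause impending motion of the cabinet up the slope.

P ≈ 2350 N

At impending motion up the slope, friction acts down-slope at its limit: f = μ_s N.
P is parallel to the surface, so N = m g cos θ = 3120 N.
Along the incline: P = m g sin θ + μ_s N = 1130 + 0.39×3120 = 2350 N.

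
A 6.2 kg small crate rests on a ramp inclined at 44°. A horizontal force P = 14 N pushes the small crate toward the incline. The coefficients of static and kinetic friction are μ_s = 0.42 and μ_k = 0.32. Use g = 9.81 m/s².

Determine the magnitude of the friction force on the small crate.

Normal direction: N = m g cos θ + P sin θ = 53.48 N.
Along the incline, the net driving force (taking up-slope positive) is P cos θ − m g sin θ = 10.07 − 42.25 = -32.18 N, so equilibrium requires friction f = 32.18 N (up-slope).
The limit of static friction is μ_s N = 22.46 N.
The required 32.18 N exceeds the static limit, so the small crate slides down-slope and f = μ_k N = 0.32×53.48 = 17.1 N.

f ≈ 17.1 N (up the incline)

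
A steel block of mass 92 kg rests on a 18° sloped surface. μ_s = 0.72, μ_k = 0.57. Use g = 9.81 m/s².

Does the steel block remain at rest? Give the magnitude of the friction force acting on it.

f ≈ 279 N

N = m g cos θ = 858 N.
Down-slope weight component: m g sin θ = 279 N.
μ_s N = 618 N.
279 ≤ 618 N, so it stays put; friction = 279 N.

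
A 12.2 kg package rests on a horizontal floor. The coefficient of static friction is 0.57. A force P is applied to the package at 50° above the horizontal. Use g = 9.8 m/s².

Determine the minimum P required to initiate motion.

N = m g − P sin α (the pull lifts the package).
At impending slip, P cos α = μ_s N = μ_s (m g − P sin α).
Solving: P (cos α + μ_s sin α) = μ_s m g → P = 0.57×120/(cos 50° + 0.57 sin 50°) = 68.1/1.079 = 63.1 N.

P ≈ 63.1 N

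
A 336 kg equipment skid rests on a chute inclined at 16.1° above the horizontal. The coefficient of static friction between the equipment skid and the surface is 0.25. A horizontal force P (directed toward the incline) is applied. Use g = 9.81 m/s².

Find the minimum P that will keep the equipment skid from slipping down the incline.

The equipment skid tends to slide down (tan θ > μ_s), so at the point of impending slip friction acts up-slope at its limit: f = μ_s N.
Perpendicular to the incline: N = m g cos θ + P sin θ.
Along the incline: P cos θ + μ_s N = m g sin θ, i.e. P cos θ + μ_s (m g cos θ + P sin θ) = m g sin θ.
Solving, P (cos θ + μ_s sin θ) = m g (sin θ − μ_s cos θ), so P = 3300×0.03712/1.03 = 119 N.

P_min ≈ 119 N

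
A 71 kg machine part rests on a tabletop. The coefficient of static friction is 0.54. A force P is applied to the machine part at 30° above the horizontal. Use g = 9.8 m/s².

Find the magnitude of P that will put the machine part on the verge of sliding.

P ≈ 331 N

N = m g − P sin α (the pull lifts the machine part).
At impending slip, P cos α = μ_s N = μ_s (m g − P sin α).
Solving: P (cos α + μ_s sin α) = μ_s m g → P = 0.54×696/(cos 30° + 0.54 sin 30°) = 376/1.136 = 331 N.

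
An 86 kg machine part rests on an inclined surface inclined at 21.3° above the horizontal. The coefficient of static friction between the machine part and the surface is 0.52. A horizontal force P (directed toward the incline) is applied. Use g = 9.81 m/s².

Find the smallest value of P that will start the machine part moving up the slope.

At impending motion up the slope, friction acts down-slope at its limit: f = μ_s N.
Perpendicular to the incline: N = m g cos θ + P sin θ.
Along the incline: P cos θ = m g sin θ + μ_s N = m g sin θ + μ_s (m g cos θ + P sin θ).
Solving, P (cos θ − μ_s sin θ) = m g (sin θ + μ_s cos θ), so P = 86×9.81×(sin 21.3° + 0.52 cos 21.3°)/(cos 21.3° − 0.52 sin 21.3°) = 844×0.8477/0.7428 = 963 N.

P ≈ 963 N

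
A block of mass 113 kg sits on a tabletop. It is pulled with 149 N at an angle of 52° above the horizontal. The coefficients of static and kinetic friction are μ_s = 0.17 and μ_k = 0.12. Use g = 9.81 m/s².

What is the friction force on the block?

f ≈ 91.7 N

N = m g − P sin α = 1109 − 149×sin 52° = 991.1 N.
Horizontally, friction must balance P cos α = 91.73 N.
μ_s N = 0.17 × 991.1 = 168.5 N.
Since 91.73 N does not exceed the limit, the block stays at rest and f = 91.7 N.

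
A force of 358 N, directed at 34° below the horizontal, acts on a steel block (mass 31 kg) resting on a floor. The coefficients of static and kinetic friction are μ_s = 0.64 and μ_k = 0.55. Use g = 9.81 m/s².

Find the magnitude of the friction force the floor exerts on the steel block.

The vertical component of P adds to the normal force: N = m g + P sin α = 304.1 + 200.2 = 504.3 N.
The horizontal driving force is P cos α = 296.8 N, so equilibrium needs friction f = 296.8 N.
The static-friction limit is μ_s N = 322.8 N.
296.8 ≤ 322.8 N → static; friction equals the required 297 N.

f ≈ 297 N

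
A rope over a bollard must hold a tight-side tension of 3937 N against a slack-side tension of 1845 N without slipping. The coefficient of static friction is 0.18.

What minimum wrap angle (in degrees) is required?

T₂/T₁ = e^{μβ} → β = ln(T₂/T₁)/μ.
β = ln(3937/1845)/0.18 = 0.7579/0.18 = 4.211 rad.
In degrees: β = 4.211 × 180/π = 241°.

β_min ≈ 241°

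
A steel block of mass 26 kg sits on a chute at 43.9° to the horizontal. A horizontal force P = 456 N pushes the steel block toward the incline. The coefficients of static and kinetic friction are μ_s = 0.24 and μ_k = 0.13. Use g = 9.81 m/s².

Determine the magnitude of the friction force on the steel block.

f ≈ 65 N (down the incline)

Resolve perpendicular to the incline: N = m g cos θ + P sin θ = 26×9.81×cos 43.9° + 456×sin 43.9° = 500 N.
Parallel to the incline: P cos θ − m g sin θ = 328.6 − 176.9 = 151.7 N; the friction needed to balance this is 151.7 N acting down the slope.
Maximum static friction: μ_s N = 0.24 × 500 = 120 N.
|f_req| = 151.7 > 120 N → the steel block slides up the incline; f = μ_k N = 0.13 × 500 = 65 N.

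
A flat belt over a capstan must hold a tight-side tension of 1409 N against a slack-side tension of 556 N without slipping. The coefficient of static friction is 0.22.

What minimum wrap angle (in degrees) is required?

T₂/T₁ = e^{μβ} → β = ln(T₂/T₁)/μ.
β = ln(1409/556)/0.22 = 0.9299/0.22 = 4.227 rad.
In degrees: β = 4.227 × 180/π = 242°.

β_min ≈ 242°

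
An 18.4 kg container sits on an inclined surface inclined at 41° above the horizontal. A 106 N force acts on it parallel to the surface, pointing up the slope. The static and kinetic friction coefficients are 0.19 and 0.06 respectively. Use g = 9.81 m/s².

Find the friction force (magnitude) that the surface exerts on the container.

f ≈ 12.4 N (up the incline)

Perpendicular to the surface, N = m g cos θ = 18.4·9.81·cos 41° = 136.2 N.
For equilibrium along the incline the friction force must supply f = m g sin θ − P = 118.4 − 106 = 12.42 N (positive meaning up-slope).
The static-friction ceiling is μ_s N = 0.19 × 136.2 = 25.88 N.
Since |12.42| ≤ 25.88 N, the container remains in static equilibrium and friction takes exactly the required value.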